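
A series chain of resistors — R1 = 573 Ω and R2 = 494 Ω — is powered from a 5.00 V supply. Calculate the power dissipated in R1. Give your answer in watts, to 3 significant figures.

0.0126 W

Every series element carries the same I. Get I from the total resistance, then P = I² × R1.
R_total = 573 + 494 = 1067 Ω
I = V / R_total = 5.00 / 1067 = 0.004686 A
P_R1 = I² × R1 = (0.004686)² × 573 = 0.01258 W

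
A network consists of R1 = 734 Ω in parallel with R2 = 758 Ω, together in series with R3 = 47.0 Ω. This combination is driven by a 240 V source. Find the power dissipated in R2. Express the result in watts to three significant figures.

Collapse the R1‖R2 pair into one equivalent R_p; then R_p and R3 form a series string.
R_p = (734×758)/(734+758) = 372.9 Ω
R_total = R_p + 47.0 = 372.9 + 47.0 = 419.9 Ω
I = V / R_total = 240 / 419.9 = 0.5716 A
Voltage across the parallel pair: V_p = I × R_p = 0.5716 × 372.9 = 213.1 V
Use P = V²/R for R2 with V = V_p.
P_R2 = (213.1)² / 758 = 59.93 W

59.9 W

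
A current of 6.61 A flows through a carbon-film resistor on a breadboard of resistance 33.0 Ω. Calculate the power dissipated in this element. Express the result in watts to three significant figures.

1440 W

With I and R stated, P = I²R applies in one step.
P = (6.610 A)² × 33.0 Ω = 1442 W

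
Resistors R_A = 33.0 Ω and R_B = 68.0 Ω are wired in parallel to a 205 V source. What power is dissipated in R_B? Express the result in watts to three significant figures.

618 W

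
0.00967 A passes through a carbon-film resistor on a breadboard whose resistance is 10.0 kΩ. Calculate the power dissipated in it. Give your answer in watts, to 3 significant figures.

0.935 W

Current and resistance are given, so P = I²R is the direct form.
P = (0.009670 A)² × 10000 Ω = 0.9351 W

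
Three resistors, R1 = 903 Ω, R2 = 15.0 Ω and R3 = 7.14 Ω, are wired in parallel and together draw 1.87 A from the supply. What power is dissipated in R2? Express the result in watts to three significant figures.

We need the common branch voltage; get it from I_total × R_eq, then P = V²/R for the branch.
1/R_eq = 1/903 + 1/15.0 + 1/7.14 ⇒ R_eq = 4.812 Ω
V = I_total × R_eq = 1.870 × 4.812 = 8.998 V
P_R2 = V² / R2 = (8.998)² / 15.0 = 5.397 W

5.40 W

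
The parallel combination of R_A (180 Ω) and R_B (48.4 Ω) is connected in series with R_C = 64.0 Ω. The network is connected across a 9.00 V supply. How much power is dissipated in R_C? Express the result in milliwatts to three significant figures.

Reduce the parallel combination to a single R_p; the circuit then becomes R_p in series with the remaining resistor.
R_p = (180×48.4)/(180+48.4) = 38.14 Ω
R_total = R_p + 64.0 = 38.14 + 64.0 = 102.1 Ω
I = V / R_total = 9.00 / 102.1 = 0.08811 A
All the supply current flows through R_C; use P = I²R_C.
P_R_C = (0.08811)² × 64.0 = 0.4969 W

497 mW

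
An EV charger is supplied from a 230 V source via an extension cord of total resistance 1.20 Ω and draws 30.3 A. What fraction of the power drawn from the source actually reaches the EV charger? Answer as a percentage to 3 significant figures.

The extension cord carries the full 30.3 A.
P_line = I² R_line = (30.30)² × 1.20 = 1102 W
P_source = V I = 230 × 30.30 = 6969 W; P_load = 5867 W
η = P_load / P_source = 5867 / 6969 = 0.8419

84.2 %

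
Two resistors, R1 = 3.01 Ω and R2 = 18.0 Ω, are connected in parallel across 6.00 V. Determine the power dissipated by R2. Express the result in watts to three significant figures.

2.00 W

R2 sits directly across the source, so P = V²/R with V = 6.00 V.
P_R2 = V² / R2 = (6.00)² / 18.0 Ω = 2.000 W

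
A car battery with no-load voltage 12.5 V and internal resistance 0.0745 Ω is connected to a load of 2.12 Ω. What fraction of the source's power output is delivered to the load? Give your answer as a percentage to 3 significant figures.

Efficiency is P_load / P_total. With a series r and R sharing the same I, P = I²R for each, so η = R/(R+r).
η = R / (R + r) = 2.12 / (2.12 + 0.0745) = 0.9661

96.6 %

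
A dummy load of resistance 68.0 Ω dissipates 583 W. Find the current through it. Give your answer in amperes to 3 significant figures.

2.93 A

From P = V I = I²R = V²/R, with the two given quantities we get I = √(P / R).
I = √(583 / 68.0) = 2.928 A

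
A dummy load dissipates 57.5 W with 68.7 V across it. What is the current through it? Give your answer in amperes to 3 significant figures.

0.837 A

Inverting the appropriate power form: I = P / V.
I = 57.5 / 68.7 = 0.8370 A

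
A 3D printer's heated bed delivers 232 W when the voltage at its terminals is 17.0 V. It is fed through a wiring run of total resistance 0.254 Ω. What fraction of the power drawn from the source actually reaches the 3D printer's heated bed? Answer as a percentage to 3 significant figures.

83.1 %

I = P / V = 232 / 17.0 = 13.65 A through the wiring run.
P_line = I² R_line = (13.65)² × 0.254 = 47.31 W
P_source = P_load + P_line = 232.0 + 47.31 = 279.3 W
η = P_load / P_source = 232.0 / 279.3 = 0.8306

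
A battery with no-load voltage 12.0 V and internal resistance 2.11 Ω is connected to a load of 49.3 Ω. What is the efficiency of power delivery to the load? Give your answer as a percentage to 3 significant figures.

95.9 %

The source delivers εI, of which I²R reaches the load and I²r is lost; since I is common, η = R/(R+r).
η = R / (R + r) = 49.3 / (49.3 + 2.11) = 0.9590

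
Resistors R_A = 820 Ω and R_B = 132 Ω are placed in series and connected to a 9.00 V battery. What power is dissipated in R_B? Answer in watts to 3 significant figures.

Series elements share the same current, so find I first, then use P = I²R.
R_total = 820 + 132 = 952.0 Ω
I = V / R_total = 9.00 / 952.0 = 0.009454 A
P_R_B = I² × R_B = (0.009454)² × 132 = 0.01180 W

0.0118 W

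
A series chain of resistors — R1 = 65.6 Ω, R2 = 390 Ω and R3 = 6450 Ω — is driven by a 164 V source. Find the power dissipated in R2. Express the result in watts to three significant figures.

Every series element carries the same I. Get I from the total resistance, then P = I² × R2.
R_total = 65.6 + 390 + 6450 = 6906 Ω
I = V / R_total = 164 / 6906 = 0.02375 A
P_R2 = I² × R2 = (0.02375)² × 390 = 0.2200 W

0.220 W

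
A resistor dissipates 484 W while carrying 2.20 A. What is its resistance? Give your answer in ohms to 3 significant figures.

Rearranging the power relation for the two known quantities gives R = P / I².
R = 484 / (2.200)² = 100.0 Ω

100 Ω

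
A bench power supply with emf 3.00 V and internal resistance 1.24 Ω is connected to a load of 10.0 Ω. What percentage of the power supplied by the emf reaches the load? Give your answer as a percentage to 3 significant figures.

Both r and R carry the same current, so the power split is just the resistance split: η = R/(R+r).
η = R / (R + r) = 10.0 / (10.0 + 1.24) = 0.8897

89.0 %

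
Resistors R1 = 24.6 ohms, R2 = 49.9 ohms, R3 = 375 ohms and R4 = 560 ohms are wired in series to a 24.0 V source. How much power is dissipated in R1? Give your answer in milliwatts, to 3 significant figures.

13.9 mW

Since the resistors are in series they all carry the loop current I = V/R_total; the power in any one is I²R.
R_total = 24.6 + 49.9 + 375 + 560 = 1010 Ω
I = V / R_total = 24.0 / 1010 = 0.02377 A
P_R1 = I² × R1 = (0.02377)² × 24.6 = 0.01390 W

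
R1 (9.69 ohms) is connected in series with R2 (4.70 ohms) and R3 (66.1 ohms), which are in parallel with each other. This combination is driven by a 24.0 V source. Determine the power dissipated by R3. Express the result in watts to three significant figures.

Replace R2 and R3 with their parallel equivalent so the circuit becomes R1 in series with R_p.
R_p = (4.70×66.1)/(4.70+66.1) = 4.388 Ω
R_total = 9.69 + 4.388 = 14.08 Ω
I = V / R_total = 24.0 / 14.08 = 1.705 A
Voltage across the parallel pair: V_p = I × R_p = 1.705 × 4.388 = 7.481 V
R3 sees V_p directly, so P = V_p² / R3.
P_R3 = (7.481)² / 66.1 = 0.8466 W

0.847 W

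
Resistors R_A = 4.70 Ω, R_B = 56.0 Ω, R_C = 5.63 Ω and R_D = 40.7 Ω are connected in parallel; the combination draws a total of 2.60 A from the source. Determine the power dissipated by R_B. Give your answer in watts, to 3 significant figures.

0.644 W

The branches share the same voltage, but only the total current is given — find V from the equivalent resistance first.
1/R_eq = 1/4.70 + 1/56.0 + 1/5.63 + 1/40.7 ⇒ R_eq = 2.310 Ω
V = I_total × R_eq = 2.600 × 2.310 = 6.007 V
P_R_B = V² / R_B = (6.007)² / 56.0 = 0.6444 W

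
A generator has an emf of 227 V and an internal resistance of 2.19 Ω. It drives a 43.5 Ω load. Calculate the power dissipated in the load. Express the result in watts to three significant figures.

Load and internal resistance form a series loop — compute the loop current, then the load power via I²R.
I = ε / (r + R) = 227 / (2.19 + 43.5) = 4.968 A
P_load = I² R = (4.968)² × 43.5 = 1074 W

1070 W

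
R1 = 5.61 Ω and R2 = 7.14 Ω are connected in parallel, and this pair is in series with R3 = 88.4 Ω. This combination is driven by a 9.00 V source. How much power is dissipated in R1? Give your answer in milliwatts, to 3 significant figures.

Combine R1 and R2 into their parallel equivalent first, reducing the network to two series resistors.
R_p = (5.61×7.14)/(5.61+7.14) = 3.142 Ω
R_total = R_p + 88.4 = 3.142 + 88.4 = 91.54 Ω
I = V / R_total = 9.00 / 91.54 = 0.09832 A
Voltage across the parallel pair: V_p = I × R_p = 0.09832 × 3.142 = 0.3089 V
R1 has V_p across it, so P = V_p²/R1.
P_R1 = (0.3089)² / 5.61 = 0.01701 W

17.0 mW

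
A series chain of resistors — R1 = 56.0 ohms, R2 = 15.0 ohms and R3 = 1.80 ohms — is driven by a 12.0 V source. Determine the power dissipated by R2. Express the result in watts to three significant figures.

0.408 W

Series elements share the same current, so find I first, then use P = I²R.
R_total = 56.0 + 15.0 + 1.80 = 72.80 Ω
I = V / R_total = 12.0 / 72.80 = 0.1648 A
P_R2 = I² × R2 = (0.1648)² × 15.0 = 0.4076 W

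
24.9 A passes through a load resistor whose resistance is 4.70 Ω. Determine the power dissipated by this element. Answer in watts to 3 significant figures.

Knowing I and R, the power is just I²R — no need to find V first.
P = (24.90 A)² × 4.70 Ω = 2914 W

2910 W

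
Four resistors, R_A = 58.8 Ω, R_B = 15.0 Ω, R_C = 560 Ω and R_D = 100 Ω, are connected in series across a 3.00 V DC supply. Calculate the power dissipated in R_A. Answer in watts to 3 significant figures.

Series elements share the same current, so find I first, then use P = I²R.
R_total = 58.8 + 15.0 + 560 + 100 = 733.8 Ω
I = V / R_total = 3.00 / 733.8 = 0.004088 A
P_R_A = I² × R_A = (0.004088)² × 58.8 = 0.0009828 W

0.000983 W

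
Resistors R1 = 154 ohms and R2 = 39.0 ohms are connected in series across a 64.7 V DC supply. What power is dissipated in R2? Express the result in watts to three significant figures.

Every series element carries the same I. Get I from the total resistance, then P = I² × R2.
R_total = 154 + 39.0 = 193.0 Ω
I = V / R_total = 64.7 / 193.0 = 0.3352 A
P_R2 = I² × R2 = (0.3352)² × 39.0 = 4.383 W

4.38 W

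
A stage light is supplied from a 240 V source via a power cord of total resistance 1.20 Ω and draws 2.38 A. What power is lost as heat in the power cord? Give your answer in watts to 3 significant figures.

6.80 W

Only the current and the line resistance are needed for the I²R loss.
The power cord carries the full 2.38 A.
P_line = I² R_line = (2.380)² × 1.20 = 6.797 W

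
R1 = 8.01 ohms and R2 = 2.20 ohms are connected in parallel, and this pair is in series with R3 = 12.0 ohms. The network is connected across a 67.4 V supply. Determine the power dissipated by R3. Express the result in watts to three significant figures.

First find R_p for the parallel pair, then treat R_p + R3 as a series loop.
R_p = (8.01×2.20)/(8.01+2.20) = 1.726 Ω
R_total = R_p + 12.0 = 1.726 + 12.0 = 13.73 Ω
I = V / R_total = 67.4 / 13.73 = 4.910 A
R3 is the series element, so its power is I²R.
P_R3 = (4.910)² × 12.0 = 289.3 W

289 W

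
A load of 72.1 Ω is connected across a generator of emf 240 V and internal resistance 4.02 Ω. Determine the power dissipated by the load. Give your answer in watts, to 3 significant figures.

717 W

Find the circuit current first, then P = I²R for the load (series elements share I).
I = ε / (r + R) = 240 / (4.02 + 72.1) = 3.153 A
P_load = I² R = (3.153)² × 72.1 = 716.7 W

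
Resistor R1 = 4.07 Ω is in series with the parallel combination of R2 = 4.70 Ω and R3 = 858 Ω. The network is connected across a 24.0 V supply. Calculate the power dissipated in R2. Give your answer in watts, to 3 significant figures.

35.0 W

First combine the parallel branches into one equivalent R_p, then R1 + R_p is a series pair.
R_p = (4.70×858)/(4.70+858) = 4.674 Ω
R_total = 4.07 + 4.674 = 8.744 Ω
I = V / R_total = 24.0 / 8.744 = 2.745 A
Voltage across the parallel pair: V_p = I × R_p = 2.745 × 4.674 = 12.83 V
With V_p across R2, its power is V_p²/R2.
P_R2 = (12.83)² / 4.70 = 35.02 W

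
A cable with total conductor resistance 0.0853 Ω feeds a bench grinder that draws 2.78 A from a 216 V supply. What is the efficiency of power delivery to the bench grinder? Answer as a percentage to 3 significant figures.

99.9 %

The cable carries the full 2.78 A.
P_line = I² R_line = (2.780)² × 0.0853 = 0.6592 W
P_source = V I = 216 × 2.780 = 600.5 W; P_load = 599.8 W
η = P_load / P_source = 599.8 / 600.5 = 0.9989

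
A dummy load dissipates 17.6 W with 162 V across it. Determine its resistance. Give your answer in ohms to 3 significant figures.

1490 Ω

From P = V I = I²R = V²/R, with the two given quantities we get R = V² / P.
R = (162)² / 17.6 = 1491 Ω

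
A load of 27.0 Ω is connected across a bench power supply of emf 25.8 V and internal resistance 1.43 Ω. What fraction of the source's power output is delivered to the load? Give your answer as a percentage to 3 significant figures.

η = P_load/(P_load+P_int) = I²R/(I²R+I²r) = R/(R+r) — the I² cancels for series elements.
η = R / (R + r) = 27.0 / (27.0 + 1.43) = 0.9497

95.0 %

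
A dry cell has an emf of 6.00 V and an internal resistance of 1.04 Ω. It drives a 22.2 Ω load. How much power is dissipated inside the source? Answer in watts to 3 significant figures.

0.0693 W

The source's internal resistance is just another series element carrying I; its dissipation is I²r.
I = ε / (r + R) = 6.00 / (1.04 + 22.2) = 0.2582 A
P_int = I² r = (0.2582)² × 1.04 = 0.06932 W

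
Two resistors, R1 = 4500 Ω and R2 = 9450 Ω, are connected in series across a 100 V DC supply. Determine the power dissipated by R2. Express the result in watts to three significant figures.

The current is common to all series resistors; compute it, then apply P = I²R for the target.
R_total = 4500 + 9450 = 13950 Ω
I = V / R_total = 100 / 13950 = 0.007168 A
P_R2 = I² × R2 = (0.007168)² × 9450 = 0.4856 W

0.486 W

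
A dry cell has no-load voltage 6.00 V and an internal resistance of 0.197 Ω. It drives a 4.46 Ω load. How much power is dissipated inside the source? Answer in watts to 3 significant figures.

r is in series with the load, so it carries the full circuit current — the loss in it is I²r.
I = ε / (r + R) = 6.00 / (0.197 + 4.46) = 1.288 A
P_int = I² r = (1.288)² × 0.197 = 0.3270 W

0.327 W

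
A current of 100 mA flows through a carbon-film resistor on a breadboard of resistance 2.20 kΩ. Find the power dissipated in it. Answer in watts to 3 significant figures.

22.0 W

The current through and the resistance of the element are both given; use P = I²R.
P = (0.1000 A)² × 2200 Ω = 22.00 W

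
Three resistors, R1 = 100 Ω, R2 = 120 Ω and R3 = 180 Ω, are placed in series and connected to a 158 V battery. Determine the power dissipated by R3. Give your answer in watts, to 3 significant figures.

Every series element carries the same I. Get I from the total resistance, then P = I² × R3.
R_total = 100 + 120 + 180 = 400.0 Ω
I = V / R_total = 158 / 400.0 = 0.3950 A
P_R3 = I² × R3 = (0.3950)² × 180 = 28.08 W

28.1 W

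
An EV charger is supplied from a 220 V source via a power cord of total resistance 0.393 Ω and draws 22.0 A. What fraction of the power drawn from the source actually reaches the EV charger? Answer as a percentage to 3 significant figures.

The power cord carries the full 22.0 A.
P_line = I² R_line = (22.00)² × 0.393 = 190.2 W
P_source = V I = 220 × 22.00 = 4840 W; P_load = 4650 W
η = P_load / P_source = 4650 / 4840 = 0.9607

96.1 %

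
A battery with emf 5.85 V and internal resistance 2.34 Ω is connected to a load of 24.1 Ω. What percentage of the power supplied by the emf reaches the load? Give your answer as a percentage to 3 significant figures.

91.1 %

η = P_load/(P_load+P_int) = I²R/(I²R+I²r) = R/(R+r) — the I² cancels for series elements.
η = R / (R + r) = 24.1 / (24.1 + 2.34) = 0.9115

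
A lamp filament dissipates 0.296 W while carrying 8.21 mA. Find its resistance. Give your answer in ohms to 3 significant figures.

4390 Ω

The two known quantities fix the third via R = P / I².
R = 0.296 / (0.008210)² = 4391 Ω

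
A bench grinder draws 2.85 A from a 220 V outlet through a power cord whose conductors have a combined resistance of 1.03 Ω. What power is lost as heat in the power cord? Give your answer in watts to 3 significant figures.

Line loss is just I²R for the cable — we know both I and R_line directly.
The power cord carries the full 2.85 A.
P_line = I² R_line = (2.850)² × 1.03 = 8.366 W

8.37 W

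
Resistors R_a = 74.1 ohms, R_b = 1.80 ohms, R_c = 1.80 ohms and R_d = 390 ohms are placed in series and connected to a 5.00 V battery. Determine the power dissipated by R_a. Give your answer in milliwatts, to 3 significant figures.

8.47 mW

Since the resistors are in series they all carry the loop current I = V/R_total; the power in any one is I²R.
R_total = 74.1 + 1.80 + 1.80 + 390 = 467.7 Ω
I = V / R_total = 5.00 / 467.7 = 0.01069 A
P_R_a = I² × R_a = (0.01069)² × 74.1 = 0.008469 W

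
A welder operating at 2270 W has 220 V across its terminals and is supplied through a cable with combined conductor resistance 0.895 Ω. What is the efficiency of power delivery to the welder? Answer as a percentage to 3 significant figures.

96.0 %

I = P / V = 2270 / 220 = 10.32 A through the cable.
P_line = I² R_line = (10.32)² × 0.895 = 95.29 W
P_source = P_load + P_line = 2270 + 95.29 = 2365 W
η = P_load / P_source = 2270 / 2365 = 0.9597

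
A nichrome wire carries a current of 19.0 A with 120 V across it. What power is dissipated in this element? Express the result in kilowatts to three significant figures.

2.28 kW

V and I are known directly — P = V I, no intermediate step needed.
P = 120 V × 19.00 A = 2280 W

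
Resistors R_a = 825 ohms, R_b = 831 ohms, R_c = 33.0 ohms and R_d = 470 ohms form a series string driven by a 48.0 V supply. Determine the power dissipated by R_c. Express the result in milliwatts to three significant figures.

Since the resistors are in series they all carry the loop current I = V/R_total; the power in any one is I²R.
R_total = 825 + 831 + 33.0 + 470 = 2159 Ω
I = V / R_total = 48.0 / 2159 = 0.02223 A
P_R_c = I² × R_c = (0.02223)² × 33.0 = 0.01631 W

16.3 mW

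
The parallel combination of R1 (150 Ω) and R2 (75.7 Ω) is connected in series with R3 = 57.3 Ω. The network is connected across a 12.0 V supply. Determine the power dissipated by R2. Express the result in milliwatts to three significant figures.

416 mW

Reduce the parallel combination to a single R_p; the circuit then becomes R_p in series with the remaining resistor.
R_p = (150×75.7)/(150+75.7) = 50.31 Ω
R_total = R_p + 57.3 = 50.31 + 57.3 = 107.6 Ω
I = V / R_total = 12.0 / 107.6 = 0.1115 A
Voltage across the parallel pair: V_p = I × R_p = 0.1115 × 50.31 = 5.610 V
Use P = V²/R for R2 with V = V_p.
P_R2 = (5.610)² / 75.7 = 0.4158 W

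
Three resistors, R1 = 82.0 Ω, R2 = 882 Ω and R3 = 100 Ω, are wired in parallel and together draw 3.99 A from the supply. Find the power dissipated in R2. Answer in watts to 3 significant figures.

33.2 W

We need the common branch voltage; get it from I_total × R_eq, then P = V²/R for the branch.
1/R_eq = 1/82.0 + 1/882 + 1/100 ⇒ R_eq = 42.87 Ω
V = I_total × R_eq = 3.990 × 42.87 = 171.0 V
P_R2 = V² / R2 = (171.0)² / 882 = 33.17 W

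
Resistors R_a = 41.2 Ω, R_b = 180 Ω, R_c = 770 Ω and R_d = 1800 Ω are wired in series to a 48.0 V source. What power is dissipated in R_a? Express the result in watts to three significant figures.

0.0122 W

The current is common to all series resistors; compute it, then apply P = I²R for the target.
R_total = 41.2 + 180 + 770 + 1800 = 2791 Ω
I = V / R_total = 48.0 / 2791 = 0.01720 A
P_R_a = I² × R_a = (0.01720)² × 41.2 = 0.01218 W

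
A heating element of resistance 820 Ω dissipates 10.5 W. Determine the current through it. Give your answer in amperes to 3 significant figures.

0.113 A

From P = V I = I²R = V²/R, with the two given quantities we get I = √(P / R).
I = √(10.5 / 820) = 0.1132 A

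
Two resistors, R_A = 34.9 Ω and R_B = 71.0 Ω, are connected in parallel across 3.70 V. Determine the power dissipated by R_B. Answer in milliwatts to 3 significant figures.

193 mW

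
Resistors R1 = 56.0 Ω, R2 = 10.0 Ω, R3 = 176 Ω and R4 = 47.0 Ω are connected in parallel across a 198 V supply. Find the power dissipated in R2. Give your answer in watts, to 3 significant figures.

3920 W

Each parallel branch sees the full supply voltage, so P = V²/R applies directly to the target branch.
P_R2 = V² / R2 = (198)² / 10.0 Ω = 3920 W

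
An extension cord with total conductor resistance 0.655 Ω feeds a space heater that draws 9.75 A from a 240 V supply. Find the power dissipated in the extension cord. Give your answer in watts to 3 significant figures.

62.3 W

Line loss is just I²R for the cable — we know both I and R_line directly.
The extension cord carries the full 9.75 A.
P_line = I² R_line = (9.750)² × 0.655 = 62.27 W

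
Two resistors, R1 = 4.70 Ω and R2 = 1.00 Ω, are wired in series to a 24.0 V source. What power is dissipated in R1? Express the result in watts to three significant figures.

Since the resistors are in series they all carry the loop current I = V/R_total; the power in any one is I²R.
R_total = 4.70 + 1.00 = 5.700 Ω
I = V / R_total = 24.0 / 5.700 = 4.211 A
P_R1 = I² × R1 = (4.211)² × 4.70 = 83.32 W

83.3 W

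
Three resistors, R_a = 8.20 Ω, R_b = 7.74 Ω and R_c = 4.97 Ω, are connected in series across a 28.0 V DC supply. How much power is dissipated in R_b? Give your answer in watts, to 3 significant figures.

Every series element carries the same I. Get I from the total resistance, then P = I² × R_b.
R_total = 8.20 + 7.74 + 4.97 = 20.91 Ω
I = V / R_total = 28.0 / 20.91 = 1.339 A
P_R_b = I² × R_b = (1.339)² × 7.74 = 13.88 W

13.9 W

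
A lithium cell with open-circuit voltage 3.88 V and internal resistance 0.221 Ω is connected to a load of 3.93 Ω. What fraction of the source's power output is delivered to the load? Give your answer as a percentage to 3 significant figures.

94.7 %

η = P_load/(P_load+P_int) = I²R/(I²R+I²r) = R/(R+r) — the I² cancels for series elements.
η = R / (R + r) = 3.93 / (3.93 + 0.221) = 0.9468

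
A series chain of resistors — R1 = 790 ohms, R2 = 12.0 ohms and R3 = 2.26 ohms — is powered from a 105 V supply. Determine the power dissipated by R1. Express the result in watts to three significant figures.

13.5 W

In a series string the same current flows through every resistor — find that current, then P = I²R for the one we want.
R_total = 790 + 12.0 + 2.26 = 804.3 Ω
I = V / R_total = 105 / 804.3 = 0.1306 A
P_R1 = I² × R1 = (0.1306)² × 790 = 13.47 W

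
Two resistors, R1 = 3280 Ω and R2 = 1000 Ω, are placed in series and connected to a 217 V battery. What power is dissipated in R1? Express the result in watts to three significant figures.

8.43 W

Series elements share the same current, so find I first, then use P = I²R.
R_total = 3280 + 1000 = 4280 Ω
I = V / R_total = 217 / 4280 = 0.05070 A
P_R1 = I² × R1 = (0.05070)² × 3280 = 8.432 W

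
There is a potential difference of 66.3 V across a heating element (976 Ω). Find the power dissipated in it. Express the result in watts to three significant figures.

With V across and R both known, P = V²/R gives the dissipation directly.
P = (66.3 V)² / 976 Ω = 4.504 W

4.50 W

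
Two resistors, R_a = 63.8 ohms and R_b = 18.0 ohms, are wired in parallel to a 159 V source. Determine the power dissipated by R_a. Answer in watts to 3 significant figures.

396 W

Each parallel branch sees the full supply voltage, so P = V²/R applies directly to the target branch.
P_R_a = V² / R_a = (159)² / 63.8 Ω = 396.3 W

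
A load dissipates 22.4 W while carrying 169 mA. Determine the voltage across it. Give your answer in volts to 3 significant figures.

133 V

From P = V I = I²R = V²/R, with the two given quantities we get V = P / I.
V = 22.4 / 0.1690 = 132.5 V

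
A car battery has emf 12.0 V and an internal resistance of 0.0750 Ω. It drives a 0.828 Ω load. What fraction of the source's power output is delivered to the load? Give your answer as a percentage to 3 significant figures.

91.7 %

η = P_load/(P_load+P_int) = I²R/(I²R+I²r) = R/(R+r) — the I² cancels for series elements.
η = R / (R + r) = 0.828 / (0.828 + 0.0750) = 0.9169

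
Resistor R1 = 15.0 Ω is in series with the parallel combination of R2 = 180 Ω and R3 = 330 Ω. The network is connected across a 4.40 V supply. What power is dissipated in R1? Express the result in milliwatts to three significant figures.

Collapse R2‖R3 to a single equivalent, reducing the network to two series elements.
R_p = (180×330)/(180+330) = 116.5 Ω
R_total = 15.0 + 116.5 = 131.5 Ω
I = V / R_total = 4.40 / 131.5 = 0.03347 A
R1 is in the main series path, so its power is I²R1.
P_R1 = (0.03347)² × 15.0 = 0.01680 W

16.8 mW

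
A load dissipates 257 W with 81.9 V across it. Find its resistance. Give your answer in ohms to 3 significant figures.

Inverting the appropriate power form: R = V² / P.
R = (81.9)² / 257 = 26.10 Ω

26.1 Ω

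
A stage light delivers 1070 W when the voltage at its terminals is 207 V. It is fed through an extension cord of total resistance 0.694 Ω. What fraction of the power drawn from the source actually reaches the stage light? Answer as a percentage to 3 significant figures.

98.3 %

I = P / V = 1070 / 207 = 5.169 A through the extension cord.
P_line = I² R_line = (5.169)² × 0.694 = 18.54 W
P_source = P_load + P_line = 1070 + 18.54 = 1089 W
η = P_load / P_source = 1070 / 1089 = 0.9830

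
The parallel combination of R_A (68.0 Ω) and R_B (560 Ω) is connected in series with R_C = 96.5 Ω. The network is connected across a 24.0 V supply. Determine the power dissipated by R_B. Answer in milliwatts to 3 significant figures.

First find R_p for the parallel pair, then treat R_p + R_C as a series loop.
R_p = (68.0×560)/(68.0+560) = 60.64 Ω
R_total = R_p + 96.5 = 60.64 + 96.5 = 157.1 Ω
I = V / R_total = 24.0 / 157.1 = 0.1527 A
Voltage across the parallel pair: V_p = I × R_p = 0.1527 × 60.64 = 9.261 V
R_B has V_p across it, so P = V_p²/R_B.
P_R_B = (9.261)² / 560 = 0.1532 W

153 mW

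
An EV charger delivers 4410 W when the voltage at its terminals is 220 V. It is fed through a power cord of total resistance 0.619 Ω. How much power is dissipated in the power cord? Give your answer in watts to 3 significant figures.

Only the current and the line resistance are needed for the I²R loss.
I = P / V = 4410 / 220 = 20.05 A through the power cord.
P_line = I² R_line = (20.05)² × 0.619 = 248.7 W

249 W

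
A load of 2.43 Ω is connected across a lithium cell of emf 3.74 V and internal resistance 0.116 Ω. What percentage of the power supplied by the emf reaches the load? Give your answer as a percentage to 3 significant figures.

95.4 %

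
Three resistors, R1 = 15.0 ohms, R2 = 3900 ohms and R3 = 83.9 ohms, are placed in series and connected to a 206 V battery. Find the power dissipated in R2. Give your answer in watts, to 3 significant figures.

10.3 W

In a series string the same current flows through every resistor — find that current, then P = I²R for the one we want.
R_total = 15.0 + 3900 + 83.9 = 3999 Ω
I = V / R_total = 206 / 3999 = 0.05151 A
P_R2 = I² × R2 = (0.05151)² × 3900 = 10.35 W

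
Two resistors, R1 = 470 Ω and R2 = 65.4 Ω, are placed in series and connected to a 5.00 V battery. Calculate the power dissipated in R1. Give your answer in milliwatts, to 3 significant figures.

Every series element carries the same I. Get I from the total resistance, then P = I² × R1.
R_total = 470 + 65.4 = 535.4 Ω
I = V / R_total = 5.00 / 535.4 = 0.009339 A
P_R1 = I² × R1 = (0.009339)² × 470 = 0.04099 W

41.0 mW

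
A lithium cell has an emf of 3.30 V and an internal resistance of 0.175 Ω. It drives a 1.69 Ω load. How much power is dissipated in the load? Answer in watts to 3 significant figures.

5.29 W

Load and internal resistance form a series loop — compute the loop current, then the load power via I²R.
I = ε / (r + R) = 3.30 / (0.175 + 1.69) = 1.769 A
P_load = I² R = (1.769)² × 1.69 = 5.291 W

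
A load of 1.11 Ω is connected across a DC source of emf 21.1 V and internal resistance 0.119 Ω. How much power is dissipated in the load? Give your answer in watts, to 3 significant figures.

327 W

The internal resistance and the load are in series, so the same I flows through both; get I from ε/(r+R), then I²R for the load.
I = ε / (r + R) = 21.1 / (0.119 + 1.11) = 17.17 A
P_load = I² R = (17.17)² × 1.11 = 327.2 W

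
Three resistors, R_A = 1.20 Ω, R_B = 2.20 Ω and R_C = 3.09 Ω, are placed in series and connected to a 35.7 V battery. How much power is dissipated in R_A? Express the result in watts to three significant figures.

36.3 W

Series elements share the same current, so find I first, then use P = I²R.
R_total = 1.20 + 2.20 + 3.09 = 6.490 Ω
I = V / R_total = 35.7 / 6.490 = 5.501 A
P_R_A = I² × R_A = (5.501)² × 1.20 = 36.31 W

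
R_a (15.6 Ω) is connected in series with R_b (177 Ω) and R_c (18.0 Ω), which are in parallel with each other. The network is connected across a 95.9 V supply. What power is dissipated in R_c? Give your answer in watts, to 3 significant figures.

Reduce the parallel pair to R_p first; the network is then a simple series string.
R_p = (177×18.0)/(177+18.0) = 16.34 Ω
R_total = 15.6 + 16.34 = 31.94 Ω
I = V / R_total = 95.9 / 31.94 = 3.003 A
Voltage across the parallel pair: V_p = I × R_p = 3.003 × 16.34 = 49.06 V
R_c sees V_p directly, so P = V_p² / R_c.
P_R_c = (49.06)² / 18.0 = 133.7 W

134 W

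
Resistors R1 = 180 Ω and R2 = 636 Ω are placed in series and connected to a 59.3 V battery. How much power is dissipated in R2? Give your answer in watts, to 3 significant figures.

3.36 W

Every series element carries the same I. Get I from the total resistance, then P = I² × R2.
R_total = 180 + 636 = 816.0 Ω
I = V / R_total = 59.3 / 816.0 = 0.07267 A
P_R2 = I² × R2 = (0.07267)² × 636 = 3.359 W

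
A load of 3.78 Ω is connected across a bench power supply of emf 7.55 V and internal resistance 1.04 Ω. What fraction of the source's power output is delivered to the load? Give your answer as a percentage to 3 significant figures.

78.4 %

Efficiency is P_load / P_total. With a series r and R sharing the same I, P = I²R for each, so η = R/(R+r).
η = R / (R + r) = 3.78 / (3.78 + 1.04) = 0.7842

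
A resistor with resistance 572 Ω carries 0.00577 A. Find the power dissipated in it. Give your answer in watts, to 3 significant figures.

With I and R stated, P = I²R applies in one step.
P = (0.005770 A)² × 572 Ω = 0.01904 W

0.0190 W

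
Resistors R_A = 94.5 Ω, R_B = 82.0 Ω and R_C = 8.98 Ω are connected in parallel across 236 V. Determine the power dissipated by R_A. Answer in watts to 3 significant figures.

R_A sits directly across the source, so P = V²/R with V = 236 V.
P_R_A = V² / R_A = (236)² / 94.5 Ω = 589.4 W

589 W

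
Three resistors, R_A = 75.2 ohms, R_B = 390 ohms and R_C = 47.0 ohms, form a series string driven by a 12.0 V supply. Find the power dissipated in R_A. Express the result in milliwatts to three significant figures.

In a series string the same current flows through every resistor — find that current, then P = I²R for the one we want.
R_total = 75.2 + 390 + 47.0 = 512.2 Ω
I = V / R_total = 12.0 / 512.2 = 0.02343 A
P_R_A = I² × R_A = (0.02343)² × 75.2 = 0.04128 W

41.3 mW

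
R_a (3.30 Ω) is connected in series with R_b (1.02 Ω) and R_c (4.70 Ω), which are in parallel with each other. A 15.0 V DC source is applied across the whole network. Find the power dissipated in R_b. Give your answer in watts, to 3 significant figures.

First combine the parallel branches into one equivalent R_p, then R_a + R_p is a series pair.
R_p = (1.02×4.70)/(1.02+4.70) = 0.8381 Ω
R_total = 3.30 + 0.8381 = 4.138 Ω
I = V / R_total = 15.0 / 4.138 = 3.625 A
Voltage across the parallel pair: V_p = I × R_p = 3.625 × 0.8381 = 3.038 V
R_b is across V_p, so use P = V²/R for that branch.
P_R_b = (3.038)² / 1.02 = 9.049 W

9.05 W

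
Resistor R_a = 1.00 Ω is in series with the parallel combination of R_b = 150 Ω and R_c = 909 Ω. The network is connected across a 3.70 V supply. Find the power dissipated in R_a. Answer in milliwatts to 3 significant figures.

Reduce the parallel pair to R_p first; the network is then a simple series string.
R_p = (150×909)/(150+909) = 128.8 Ω
R_total = 1.00 + 128.8 = 129.8 Ω
I = V / R_total = 3.70 / 129.8 = 0.02852 A
R_a is in the main series path, so its power is I²R_a.
P_R_a = (0.02852)² × 1.00 = 0.0008131 W

0.813 mW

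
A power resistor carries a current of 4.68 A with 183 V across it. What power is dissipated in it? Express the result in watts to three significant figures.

856 W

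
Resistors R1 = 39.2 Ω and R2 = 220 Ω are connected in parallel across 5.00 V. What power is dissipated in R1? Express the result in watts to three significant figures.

The supply voltage appears across each parallel branch — just use P = V²/R1.
P_R1 = V² / R1 = (5.00)² / 39.2 Ω = 0.6378 W

0.638 W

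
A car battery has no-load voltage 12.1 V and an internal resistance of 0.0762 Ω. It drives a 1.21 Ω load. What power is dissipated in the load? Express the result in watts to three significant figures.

107 W

The internal resistance and the load are in series, so the same I flows through both; get I from ε/(r+R), then I²R for the load.
I = ε / (r + R) = 12.1 / (0.0762 + 1.21) = 9.408 A
P_load = I² R = (9.408)² × 1.21 = 107.1 W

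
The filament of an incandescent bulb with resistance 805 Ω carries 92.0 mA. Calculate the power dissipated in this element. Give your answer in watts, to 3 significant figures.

6.81 W

Current and resistance are given, so P = I²R is the direct form.
P = (0.09200 A)² × 805 Ω = 6.814 W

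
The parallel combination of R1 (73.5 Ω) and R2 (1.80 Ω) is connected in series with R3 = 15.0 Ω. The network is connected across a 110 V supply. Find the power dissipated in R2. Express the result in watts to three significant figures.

Combine R1 and R2 into their parallel equivalent first, reducing the network to two series resistors.
R_p = (73.5×1.80)/(73.5+1.80) = 1.757 Ω
R_total = R_p + 15.0 = 1.757 + 15.0 = 16.76 Ω
I = V / R_total = 110 / 16.76 = 6.564 A
Voltage across the parallel pair: V_p = I × R_p = 6.564 × 1.757 = 11.53 V
Use P = V²/R for R2 with V = V_p.
P_R2 = (11.53)² / 1.80 = 73.90 W

73.9 W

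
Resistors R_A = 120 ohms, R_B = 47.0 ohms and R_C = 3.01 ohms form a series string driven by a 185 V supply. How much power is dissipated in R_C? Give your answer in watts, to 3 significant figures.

3.56 W

Since the resistors are in series they all carry the loop current I = V/R_total; the power in any one is I²R.
R_total = 120 + 47.0 + 3.01 = 170.0 Ω
I = V / R_total = 185 / 170.0 = 1.088 A
P_R_C = I² × R_C = (1.088)² × 3.01 = 3.564 W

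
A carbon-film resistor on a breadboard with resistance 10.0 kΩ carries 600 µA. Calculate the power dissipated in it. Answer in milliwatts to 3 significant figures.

3.60 mW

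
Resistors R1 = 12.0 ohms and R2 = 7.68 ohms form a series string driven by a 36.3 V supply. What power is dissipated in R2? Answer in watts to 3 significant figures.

In a series string the same current flows through every resistor — find that current, then P = I²R for the one we want.
R_total = 12.0 + 7.68 = 19.68 Ω
I = V / R_total = 36.3 / 19.68 = 1.845 A
P_R2 = I² × R2 = (1.845)² × 7.68 = 26.13 W

26.1 W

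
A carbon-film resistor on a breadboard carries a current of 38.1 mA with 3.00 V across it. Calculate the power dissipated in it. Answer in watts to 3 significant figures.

Since both terminal voltage and current are stated, P = V I gives the power in one step.
P = 3.00 V × 0.03810 A = 0.1143 W

0.114 W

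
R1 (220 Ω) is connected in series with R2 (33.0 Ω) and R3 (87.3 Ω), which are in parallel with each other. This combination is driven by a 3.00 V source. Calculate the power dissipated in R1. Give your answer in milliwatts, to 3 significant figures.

33.3 mW

First combine the parallel branches into one equivalent R_p, then R1 + R_p is a series pair.
R_p = (33.0×87.3)/(33.0+87.3) = 23.95 Ω
R_total = 220 + 23.95 = 243.9 Ω
I = V / R_total = 3.00 / 243.9 = 0.01230 A
All the current flows through R1; use P = I²R.
P_R1 = (0.01230)² × 220 = 0.03327 W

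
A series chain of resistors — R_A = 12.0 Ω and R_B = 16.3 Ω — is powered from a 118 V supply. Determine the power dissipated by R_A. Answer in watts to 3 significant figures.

Since the resistors are in series they all carry the loop current I = V/R_total; the power in any one is I²R.
R_total = 12.0 + 16.3 = 28.30 Ω
I = V / R_total = 118 / 28.30 = 4.170 A
P_R_A = I² × R_A = (4.170)² × 12.0 = 208.6 W

209 W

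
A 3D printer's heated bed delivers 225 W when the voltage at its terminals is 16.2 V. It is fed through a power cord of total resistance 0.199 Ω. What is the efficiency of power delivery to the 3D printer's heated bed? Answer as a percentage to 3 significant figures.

I = P / V = 225 / 16.2 = 13.89 A through the power cord.
P_line = I² R_line = (13.89)² × 0.199 = 38.39 W
P_source = P_load + P_line = 225.0 + 38.39 = 263.4 W
η = P_load / P_source = 225.0 / 263.4 = 0.8543

85.4 %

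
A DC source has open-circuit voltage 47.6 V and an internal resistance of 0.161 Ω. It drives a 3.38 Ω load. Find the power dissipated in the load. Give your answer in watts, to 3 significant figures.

611 W

Load and internal resistance form a series loop — compute the loop current, then the load power via I²R.
I = ε / (r + R) = 47.6 / (0.161 + 3.38) = 13.44 A
P_load = I² R = (13.44)² × 3.38 = 610.8 W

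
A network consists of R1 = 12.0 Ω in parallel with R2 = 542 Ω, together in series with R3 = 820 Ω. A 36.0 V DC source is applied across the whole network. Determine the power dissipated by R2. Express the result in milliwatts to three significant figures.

First find R_p for the parallel pair, then treat R_p + R3 as a series loop.
R_p = (12.0×542)/(12.0+542) = 11.74 Ω
R_total = R_p + 820 = 11.74 + 820 = 831.7 Ω
I = V / R_total = 36.0 / 831.7 = 0.04328 A
Voltage across the parallel pair: V_p = I × R_p = 0.04328 × 11.74 = 0.5081 V
R2 has V_p across it, so P = V_p²/R2.
P_R2 = (0.5081)² / 542 = 0.0004764 W

0.476 mW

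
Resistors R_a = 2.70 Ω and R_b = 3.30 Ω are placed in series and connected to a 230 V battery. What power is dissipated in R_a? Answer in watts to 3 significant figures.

3970 W

Since the resistors are in series they all carry the loop current I = V/R_total; the power in any one is I²R.
R_total = 2.70 + 3.30 = 6.000 Ω
I = V / R_total = 230 / 6.000 = 38.33 A
P_R_a = I² × R_a = (38.33)² × 2.70 = 3968 W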